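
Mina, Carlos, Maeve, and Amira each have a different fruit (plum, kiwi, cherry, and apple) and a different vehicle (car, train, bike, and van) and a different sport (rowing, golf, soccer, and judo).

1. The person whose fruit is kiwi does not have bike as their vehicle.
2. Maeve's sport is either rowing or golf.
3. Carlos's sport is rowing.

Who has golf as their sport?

Maeve

With clues 1–3, Amira, Carlos, and Mina are impossible for the one with sport golf.
That leaves Maeve.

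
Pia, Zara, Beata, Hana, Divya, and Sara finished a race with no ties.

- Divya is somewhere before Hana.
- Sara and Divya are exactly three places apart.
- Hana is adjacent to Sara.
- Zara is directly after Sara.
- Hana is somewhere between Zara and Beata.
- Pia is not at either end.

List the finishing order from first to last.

Beata, Divya, Pia, Hana, Sara, Zara

From clue 1: Hana is in {2,3,4,5,6}.
From clues 1–3: Divya is in {1,2,3}.
From clues 1–4: Zara is in {5,6}.
From clues 1–6: Beata → place 1, Divya → place 2, Pia → place 3, Hana → place 4, Sara → place 5, Zara → place 6.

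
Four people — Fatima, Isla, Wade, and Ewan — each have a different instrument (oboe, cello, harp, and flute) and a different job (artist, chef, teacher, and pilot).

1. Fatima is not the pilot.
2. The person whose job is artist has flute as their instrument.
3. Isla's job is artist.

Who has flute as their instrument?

With clues 1–3, Ewan, Fatima, and Wade are impossible for the one with instrument flute.
That leaves Isla.

Isla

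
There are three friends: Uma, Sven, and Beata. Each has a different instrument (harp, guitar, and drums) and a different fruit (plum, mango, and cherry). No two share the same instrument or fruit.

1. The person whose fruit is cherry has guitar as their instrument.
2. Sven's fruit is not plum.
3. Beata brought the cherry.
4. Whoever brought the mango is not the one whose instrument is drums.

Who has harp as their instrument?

With clues 1–3, Beata is impossible for the one with instrument harp.
With clues 1–4, Uma is impossible for the one with instrument harp.
That leaves Sven.

Sven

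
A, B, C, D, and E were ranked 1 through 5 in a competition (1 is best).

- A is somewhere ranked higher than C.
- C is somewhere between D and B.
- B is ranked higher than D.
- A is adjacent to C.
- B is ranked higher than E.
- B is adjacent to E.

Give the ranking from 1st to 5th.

From clue 1: A is in {1,2,3,4}.
From clues 1–2: C is in {3,4}.
From clues 1–4: A is in {2,3}.
From clues 1–5: B → rank 1.
From clues 1–6: E → rank 2, A → rank 3, C → rank 4, D → rank 5.

B, E, A, C, D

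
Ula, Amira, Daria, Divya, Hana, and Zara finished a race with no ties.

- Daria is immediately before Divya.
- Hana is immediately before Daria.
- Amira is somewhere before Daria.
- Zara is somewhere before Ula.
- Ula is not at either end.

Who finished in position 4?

Hana

With clues 1–3, Amira, Ula, and Zara are ruled out for place 4.
With clues 1–5, Daria and Divya are ruled out for place 4.
So place 4 is Hana.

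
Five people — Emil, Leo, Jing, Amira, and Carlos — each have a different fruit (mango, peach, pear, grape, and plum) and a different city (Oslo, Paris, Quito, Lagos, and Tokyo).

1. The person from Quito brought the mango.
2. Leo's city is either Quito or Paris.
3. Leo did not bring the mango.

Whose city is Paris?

Leo

With clues 1–3, Amira, Carlos, Emil, and Jing are impossible for the one with city Paris.
That leaves Leo.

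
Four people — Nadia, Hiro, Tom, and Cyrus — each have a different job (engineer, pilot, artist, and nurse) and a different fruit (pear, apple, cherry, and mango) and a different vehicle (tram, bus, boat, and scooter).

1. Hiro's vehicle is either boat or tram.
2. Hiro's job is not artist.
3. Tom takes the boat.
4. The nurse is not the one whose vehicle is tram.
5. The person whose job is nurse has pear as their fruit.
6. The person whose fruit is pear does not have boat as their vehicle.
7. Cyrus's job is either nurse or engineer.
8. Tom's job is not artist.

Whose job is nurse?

Cyrus

With clues 1–4, Hiro is impossible for the one with job nurse.
With clues 1–6, Tom is impossible for the one with job nurse.
With clues 1–8, Nadia is impossible for the one with job nurse.
That leaves Cyrus.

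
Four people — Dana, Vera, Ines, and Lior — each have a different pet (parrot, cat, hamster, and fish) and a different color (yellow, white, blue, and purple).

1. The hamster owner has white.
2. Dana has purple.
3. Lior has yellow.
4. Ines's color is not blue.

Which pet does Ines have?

With clues 1–4, cat, fish, and parrot are impossible for Ines's pet.
That leaves hamster.

hamster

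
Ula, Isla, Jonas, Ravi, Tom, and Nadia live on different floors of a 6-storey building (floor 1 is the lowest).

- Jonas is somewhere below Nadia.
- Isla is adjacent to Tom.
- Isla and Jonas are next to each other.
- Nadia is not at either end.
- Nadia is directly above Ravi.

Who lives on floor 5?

Nadia

With clues 1–3, Isla is ruled out for floor 5.
With clues 1–4, Jonas and Tom are ruled out for floor 5.
With clues 1–5, Ravi and Ula are ruled out for floor 5.
So floor 5 is Nadia.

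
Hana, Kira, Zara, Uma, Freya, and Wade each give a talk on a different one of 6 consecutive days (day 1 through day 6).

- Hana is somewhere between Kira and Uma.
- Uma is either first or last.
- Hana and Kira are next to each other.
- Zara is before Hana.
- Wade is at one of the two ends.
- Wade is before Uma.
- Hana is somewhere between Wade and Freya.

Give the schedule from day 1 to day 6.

From clue 1: Hana is in {2,3,4,5}.
From clues 1–2: Uma is in {1,6}.
From clues 1–5: Zara is in {2,3}.
From clues 1–6: Wade → day 1, Uma → day 6.
From clues 1–7: Zara → day 2, Kira → day 3, Hana → day 4, Freya → day 5.

Wade, Zara, Kira, Hana, Freya, Uma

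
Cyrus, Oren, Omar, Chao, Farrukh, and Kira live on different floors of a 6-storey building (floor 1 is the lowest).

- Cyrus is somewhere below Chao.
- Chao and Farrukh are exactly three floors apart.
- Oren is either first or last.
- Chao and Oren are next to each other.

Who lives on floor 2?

With clues 1–3, Oren is ruled out for floor 2.
With clues 1–4, Chao, Cyrus, Kira, and Omar are ruled out for floor 2.
So floor 2 is Farrukh.

Farrukh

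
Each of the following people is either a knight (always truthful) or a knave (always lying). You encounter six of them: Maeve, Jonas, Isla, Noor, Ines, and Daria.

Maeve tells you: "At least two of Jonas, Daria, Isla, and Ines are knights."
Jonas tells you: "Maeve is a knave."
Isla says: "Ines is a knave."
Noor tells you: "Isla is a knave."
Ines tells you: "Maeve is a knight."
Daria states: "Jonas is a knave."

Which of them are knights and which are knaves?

Maeve: knight, Jonas: knave, Isla: knave, Noor: knight, Ines: knight, Daria: knight

Consider Maeve. Suppose Maeve is a knave.
Then no assignment of the remaining roles makes every statement match its speaker's type — contradiction.
So Maeve is a knight.
With that fixed, Jonas's statement is false, so Jonas is a knave.
With that fixed, Ines's statement is true, so Ines is a knight.
With that fixed, Daria's statement is true, so Daria is a knight.
With that fixed, Isla's statement is false, so Isla is a knave.
With that fixed, Noor's statement is true, so Noor is a knight.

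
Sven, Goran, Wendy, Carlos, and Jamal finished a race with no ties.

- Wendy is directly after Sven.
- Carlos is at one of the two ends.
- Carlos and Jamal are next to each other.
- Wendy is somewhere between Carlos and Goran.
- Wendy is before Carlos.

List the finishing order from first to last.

From clue 1: Sven is in {1,2,3,4}.
From clues 1–2: Carlos is in {1,5}.
From clues 1–4: Sven is in {2,3}.
From clues 1–5: Goran → place 1, Sven → place 2, Wendy → place 3, Jamal → place 4, Carlos → place 5.

Goran, Sven, Wendy, Jamal, Carlos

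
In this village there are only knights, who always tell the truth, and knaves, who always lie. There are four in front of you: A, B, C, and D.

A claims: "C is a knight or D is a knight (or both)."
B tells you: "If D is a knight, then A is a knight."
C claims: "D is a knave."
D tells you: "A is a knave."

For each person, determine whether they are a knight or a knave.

Consider A. Suppose A is a knave.
Then no assignment of the remaining roles makes every statement match its speaker's type — contradiction.
So A is a knight.
With that fixed, B's statement is true, so B is a knight.
With that fixed, D's statement is false, so D is a knave.
With that fixed, C's statement is true, so C is a knight.

A: knight, B: knight, C: knight, D: knave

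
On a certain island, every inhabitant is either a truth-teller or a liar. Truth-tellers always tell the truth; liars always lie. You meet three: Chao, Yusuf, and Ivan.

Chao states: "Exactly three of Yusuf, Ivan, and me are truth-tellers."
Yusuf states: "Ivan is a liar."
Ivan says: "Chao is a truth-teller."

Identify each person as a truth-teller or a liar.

Chao: liar, Yusuf: truth-teller, Ivan: liar

Consider Chao. Suppose Chao is a truth-teller.
Then no assignment of the remaining roles makes every statement match its speaker's type — contradiction.
So Chao is a liar.
With that fixed, Ivan's statement is false, so Ivan is a liar.
With that fixed, Yusuf's statement is true, so Yusuf is a truth-teller.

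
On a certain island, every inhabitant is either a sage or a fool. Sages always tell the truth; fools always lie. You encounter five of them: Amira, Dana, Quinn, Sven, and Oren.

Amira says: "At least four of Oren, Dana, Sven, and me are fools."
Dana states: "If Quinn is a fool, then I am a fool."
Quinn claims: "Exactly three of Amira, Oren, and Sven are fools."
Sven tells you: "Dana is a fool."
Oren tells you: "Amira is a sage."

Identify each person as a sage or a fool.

Consider Amira. Suppose Amira is a sage.
Then Amira's own statement would have to be true, but it can't be — contradiction.
So Amira is a fool.
With that fixed, Oren's statement is false, so Oren is a fool.
Consider Dana. Suppose Dana is a fool.
Then Dana's own statement would have to be false, but it can't be — contradiction.
So Dana is a sage.
With that fixed, Sven's statement is false, so Sven is a fool.
With that fixed, Quinn's statement is true, so Quinn is a sage.

Amira: fool, Dana: sage, Quinn: sage, Sven: fool, Oren: fool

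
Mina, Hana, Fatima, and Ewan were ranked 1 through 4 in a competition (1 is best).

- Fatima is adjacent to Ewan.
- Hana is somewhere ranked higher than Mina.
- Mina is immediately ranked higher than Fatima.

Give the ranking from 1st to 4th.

From clues 1–2: Mina is in {2,4}.
From clues 1–3: Hana → rank 1, Mina → rank 2, Fatima → rank 3, Ewan → rank 4.

Hana, Mina, Fatima, Ewan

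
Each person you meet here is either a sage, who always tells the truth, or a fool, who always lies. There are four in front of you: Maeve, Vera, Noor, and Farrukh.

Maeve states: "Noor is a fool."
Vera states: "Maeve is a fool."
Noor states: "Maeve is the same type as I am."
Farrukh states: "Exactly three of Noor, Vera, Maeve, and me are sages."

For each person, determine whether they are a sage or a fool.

Maeve: sage, Vera: fool, Noor: fool, Farrukh: fool

Consider Maeve. Suppose Maeve is a fool.
Then whichever role Noor has, Noor's statement has the wrong truth value — contradiction.
So Maeve is a sage.
With that fixed, Vera's statement is false, so Vera is a fool.
Consider Noor. Suppose Noor is a sage.
Then Maeve's statement comes out false, contradicting Maeve being a sage.
So Noor is a fool.
With that fixed, Farrukh's statement is false, so Farrukh is a fool.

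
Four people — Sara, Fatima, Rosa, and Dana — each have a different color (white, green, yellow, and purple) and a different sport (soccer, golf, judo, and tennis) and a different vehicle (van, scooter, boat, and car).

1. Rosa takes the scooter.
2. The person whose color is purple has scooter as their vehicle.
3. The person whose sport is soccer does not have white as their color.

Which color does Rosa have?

purple

With clues 1–2, green, white, and yellow are impossible for Rosa's color.
That leaves purple.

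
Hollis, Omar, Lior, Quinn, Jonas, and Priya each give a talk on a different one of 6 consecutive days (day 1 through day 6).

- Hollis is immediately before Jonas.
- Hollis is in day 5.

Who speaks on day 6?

Jonas

With clue 1, Hollis is ruled out for day 6.
With clues 1–2, Lior, Omar, Priya, and Quinn are ruled out for day 6.
So day 6 is Jonas.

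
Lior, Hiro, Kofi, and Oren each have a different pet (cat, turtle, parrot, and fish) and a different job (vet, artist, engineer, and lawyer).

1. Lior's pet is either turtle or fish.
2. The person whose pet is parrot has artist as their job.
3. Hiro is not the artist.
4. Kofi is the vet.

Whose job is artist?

With clues 1–2, Lior is impossible for the one with job artist.
With clues 1–3, Hiro is impossible for the one with job artist.
With clues 1–4, Kofi is impossible for the one with job artist.
That leaves Oren.

Oren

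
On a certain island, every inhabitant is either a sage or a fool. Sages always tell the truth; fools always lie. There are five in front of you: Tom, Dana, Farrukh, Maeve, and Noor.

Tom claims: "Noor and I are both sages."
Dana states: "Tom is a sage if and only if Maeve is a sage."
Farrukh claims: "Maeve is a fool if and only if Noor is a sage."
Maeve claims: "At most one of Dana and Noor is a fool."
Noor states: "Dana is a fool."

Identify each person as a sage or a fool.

Consider Tom. Suppose Tom is a sage.
Then no assignment of the remaining roles makes every statement match its speaker's type — contradiction.
So Tom is a fool.
Consider Dana. Suppose Dana is a sage.
Then no assignment of the remaining roles makes every statement match its speaker's type — contradiction.
So Dana is a fool.
With that fixed, Noor's statement is true, so Noor is a sage.
With that fixed, Maeve's statement is true, so Maeve is a sage.
With that fixed, Farrukh's statement is false, so Farrukh is a fool.

Tom: fool, Dana: fool, Farrukh: fool, Maeve: sage, Noor: sage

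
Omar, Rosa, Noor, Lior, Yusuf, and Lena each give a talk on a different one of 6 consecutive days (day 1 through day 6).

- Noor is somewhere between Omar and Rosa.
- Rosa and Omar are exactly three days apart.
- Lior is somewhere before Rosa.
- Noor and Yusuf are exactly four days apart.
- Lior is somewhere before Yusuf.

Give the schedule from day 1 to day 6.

From clue 1: Noor is in {2,3,4,5}.
From clues 1–4: Noor is in {2,5}.
From clues 1–5: Omar → day 1, Noor → day 2, Lior → day 3, Rosa → day 4, Lena → day 5, Yusuf → day 6.

Omar, Noor, Lior, Rosa, Lena, Yusuf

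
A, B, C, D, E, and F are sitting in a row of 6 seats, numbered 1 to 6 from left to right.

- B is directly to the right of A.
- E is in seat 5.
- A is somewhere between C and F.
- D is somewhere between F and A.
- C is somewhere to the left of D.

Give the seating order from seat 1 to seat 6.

C, A, B, D, E, F

From clue 1: A is in {1,2,3,4,5}.
From clues 1–2: E → seat 5.
From clues 1–3: A is in {2,3}.
From clues 1–5: C → seat 1, A → seat 2, B → seat 3, D → seat 4, F → seat 6.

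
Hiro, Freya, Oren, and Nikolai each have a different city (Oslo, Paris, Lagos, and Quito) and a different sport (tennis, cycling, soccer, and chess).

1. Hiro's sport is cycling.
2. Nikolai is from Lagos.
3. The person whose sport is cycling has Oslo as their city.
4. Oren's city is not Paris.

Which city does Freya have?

With clues 1–2, Lagos is impossible for Freya's city.
With clues 1–3, Oslo is impossible for Freya's city.
With clues 1–4, Quito is impossible for Freya's city.
That leaves Paris.

Paris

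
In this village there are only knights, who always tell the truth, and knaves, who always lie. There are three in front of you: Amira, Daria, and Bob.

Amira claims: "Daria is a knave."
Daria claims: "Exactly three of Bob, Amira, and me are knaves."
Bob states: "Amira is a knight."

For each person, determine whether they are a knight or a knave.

Consider Amira. Suppose Amira is a knave.
Then no assignment of the remaining roles makes every statement match its speaker's type — contradiction.
So Amira is a knight.
With that fixed, Daria's statement is false, so Daria is a knave.
With that fixed, Bob's statement is true, so Bob is a knight.

Amira: knight, Daria: knave, Bob: knight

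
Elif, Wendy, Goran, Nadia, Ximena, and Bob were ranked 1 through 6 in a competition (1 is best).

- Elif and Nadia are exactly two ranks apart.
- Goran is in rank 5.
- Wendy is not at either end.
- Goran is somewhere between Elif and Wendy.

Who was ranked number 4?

With clues 1–2, Goran is ruled out for rank 4.
With clues 1–4, Bob, Elif, Wendy, and Ximena are ruled out for rank 4.
So rank 4 is Nadia.

Nadia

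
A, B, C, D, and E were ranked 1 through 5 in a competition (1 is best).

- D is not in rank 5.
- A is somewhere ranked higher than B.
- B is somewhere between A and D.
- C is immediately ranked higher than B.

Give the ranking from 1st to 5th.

A, C, B, D, E

From clue 1: D is in {1,2,3,4}.
From clues 1–2: A is in {1,2,3,4}.
From clues 1–3: A is in {1,2}.
From clues 1–4: A → rank 1, C → rank 2, B → rank 3, D → rank 4, E → rank 5.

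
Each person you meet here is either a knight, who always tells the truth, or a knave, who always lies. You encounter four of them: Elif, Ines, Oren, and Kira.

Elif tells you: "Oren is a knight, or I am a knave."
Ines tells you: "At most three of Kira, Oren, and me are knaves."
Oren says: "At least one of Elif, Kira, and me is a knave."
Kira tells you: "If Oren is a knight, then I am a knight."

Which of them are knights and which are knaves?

Elif: knight, Ines: knight, Oren: knight, Kira: knave

Regardless of anyone's role, Ines's statement is true, so Ines is a knight.
Consider Elif. Suppose Elif is a knave.
Then Elif's own statement would have to be false, but it can't be — contradiction.
So Elif is a knight.
Consider Oren. Suppose Oren is a knave.
Then Elif's statement comes out false, contradicting Elif being a knight.
So Oren is a knight.
Consider Kira. Suppose Kira is a knight.
Then Oren's statement comes out false, contradicting Oren being a knight.
So Kira is a knave.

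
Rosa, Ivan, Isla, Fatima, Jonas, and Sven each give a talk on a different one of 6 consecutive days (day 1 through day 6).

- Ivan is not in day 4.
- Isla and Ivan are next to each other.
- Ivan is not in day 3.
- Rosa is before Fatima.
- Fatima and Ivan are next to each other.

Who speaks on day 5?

Ivan

With clues 1–5, Fatima, Isla, Jonas, Rosa, and Sven are ruled out for day 5.
So day 5 is Ivan.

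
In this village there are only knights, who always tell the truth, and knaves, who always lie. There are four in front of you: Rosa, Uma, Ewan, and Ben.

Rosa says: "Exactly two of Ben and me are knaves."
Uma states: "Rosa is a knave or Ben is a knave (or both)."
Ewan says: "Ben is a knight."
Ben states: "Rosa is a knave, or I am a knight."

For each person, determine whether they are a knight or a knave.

Rosa: knave, Uma: knight, Ewan: knight, Ben: knight

Consider Rosa. Suppose Rosa is a knight.
Then Rosa's own statement would have to be true, but it can't be — contradiction.
So Rosa is a knave.
With that fixed, Uma's statement is true, so Uma is a knight.
With that fixed, Ben's statement is true, so Ben is a knight.
With that fixed, Ewan's statement is true, so Ewan is a knight.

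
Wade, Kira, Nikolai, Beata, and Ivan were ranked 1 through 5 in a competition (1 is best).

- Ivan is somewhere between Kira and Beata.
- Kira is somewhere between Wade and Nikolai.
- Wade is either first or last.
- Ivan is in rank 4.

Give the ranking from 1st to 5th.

Wade, Kira, Nikolai, Ivan, Beata

From clue 1: Ivan is in {2,3,4}.
From clues 1–2: Kira is in {2,4}.
From clues 1–3: Wade is in {1,5}.
From clues 1–4: Wade → rank 1, Kira → rank 2, Nikolai → rank 3, Ivan → rank 4, Beata → rank 5.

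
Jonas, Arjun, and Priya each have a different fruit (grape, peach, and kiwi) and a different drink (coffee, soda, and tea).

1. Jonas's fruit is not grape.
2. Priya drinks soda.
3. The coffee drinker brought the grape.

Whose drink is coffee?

Arjun

With clues 1–2, Priya is impossible for the one with drink coffee.
With clues 1–3, Jonas is impossible for the one with drink coffee.
That leaves Arjun.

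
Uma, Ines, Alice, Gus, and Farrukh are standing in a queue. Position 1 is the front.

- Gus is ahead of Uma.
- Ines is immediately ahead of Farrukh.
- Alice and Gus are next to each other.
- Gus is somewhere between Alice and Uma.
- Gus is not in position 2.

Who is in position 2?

With clues 1–3, Ines and Uma are ruled out for position 2.
With clues 1–4, Alice is ruled out for position 2.
With clues 1–5, Gus is ruled out for position 2.
So position 2 is Farrukh.

Farrukh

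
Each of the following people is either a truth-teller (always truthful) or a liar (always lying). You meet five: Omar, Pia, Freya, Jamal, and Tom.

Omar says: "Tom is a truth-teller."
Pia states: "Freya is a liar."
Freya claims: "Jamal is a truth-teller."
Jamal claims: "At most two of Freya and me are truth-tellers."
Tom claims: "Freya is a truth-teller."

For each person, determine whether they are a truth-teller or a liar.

Omar: truth-teller, Pia: liar, Freya: truth-teller, Jamal: truth-teller, Tom: truth-teller

Regardless of anyone's role, Jamal's statement is true, so Jamal is a truth-teller.
With that fixed, Freya's statement is true, so Freya is a truth-teller.
With that fixed, Tom's statement is true, so Tom is a truth-teller.
With that fixed, Omar's statement is true, so Omar is a truth-teller.
With that fixed, Pia's statement is false, so Pia is a liar.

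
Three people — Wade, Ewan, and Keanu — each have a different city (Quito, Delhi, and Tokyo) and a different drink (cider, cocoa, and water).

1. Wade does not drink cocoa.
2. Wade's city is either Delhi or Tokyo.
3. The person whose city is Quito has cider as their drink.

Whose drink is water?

Wade

With clues 1–3, Ewan and Keanu are impossible for the one with drink water.
That leaves Wade.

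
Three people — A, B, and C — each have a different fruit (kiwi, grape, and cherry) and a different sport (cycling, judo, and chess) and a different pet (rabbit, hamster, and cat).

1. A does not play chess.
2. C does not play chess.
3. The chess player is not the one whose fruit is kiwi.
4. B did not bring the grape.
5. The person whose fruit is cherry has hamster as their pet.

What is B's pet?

With clues 1–5, cat and rabbit are impossible for B's pet.
That leaves hamster.

hamster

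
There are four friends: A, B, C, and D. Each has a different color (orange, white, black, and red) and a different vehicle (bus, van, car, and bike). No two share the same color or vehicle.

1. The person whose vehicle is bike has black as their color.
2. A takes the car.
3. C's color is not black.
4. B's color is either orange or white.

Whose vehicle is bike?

D

With clues 1–2, A is impossible for the one with vehicle bike.
With clues 1–3, C is impossible for the one with vehicle bike.
With clues 1–4, B is impossible for the one with vehicle bike.
That leaves D.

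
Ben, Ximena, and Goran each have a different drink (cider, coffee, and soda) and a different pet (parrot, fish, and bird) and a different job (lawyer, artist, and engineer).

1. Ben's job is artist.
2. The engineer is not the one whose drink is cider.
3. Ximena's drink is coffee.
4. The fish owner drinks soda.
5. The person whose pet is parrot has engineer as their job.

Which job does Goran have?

lawyer

Clue 1 rules out artist for Goran's job.
With clues 1–5, engineer is impossible for Goran's job.
That leaves lawyer.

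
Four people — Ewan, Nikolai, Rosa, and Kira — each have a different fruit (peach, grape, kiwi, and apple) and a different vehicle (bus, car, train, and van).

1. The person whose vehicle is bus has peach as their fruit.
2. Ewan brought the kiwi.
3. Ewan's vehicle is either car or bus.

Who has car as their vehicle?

With clues 1–3, Kira, Nikolai, and Rosa are impossible for the one with vehicle car.
That leaves Ewan.

Ewan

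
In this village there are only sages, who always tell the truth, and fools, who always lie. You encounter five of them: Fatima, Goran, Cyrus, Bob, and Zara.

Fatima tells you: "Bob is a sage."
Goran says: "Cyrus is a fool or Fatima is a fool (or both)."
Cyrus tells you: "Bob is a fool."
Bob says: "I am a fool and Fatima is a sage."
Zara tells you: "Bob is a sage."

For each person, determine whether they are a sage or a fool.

Fatima: fool, Goran: sage, Cyrus: sage, Bob: fool, Zara: fool

Consider Fatima. Suppose Fatima is a sage.
Then whichever role Bob has, Bob's statement has the wrong truth value — contradiction.
So Fatima is a fool.
With that fixed, Goran's statement is true, so Goran is a sage.
With that fixed, Bob's statement is false, so Bob is a fool.
With that fixed, Zara's statement is false, so Zara is a fool.
With that fixed, Cyrus's statement is true, so Cyrus is a sage.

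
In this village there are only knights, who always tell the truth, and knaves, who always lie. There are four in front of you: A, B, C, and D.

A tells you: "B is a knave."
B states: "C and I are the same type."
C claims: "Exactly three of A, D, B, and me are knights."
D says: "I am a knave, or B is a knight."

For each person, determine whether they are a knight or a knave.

Consider A. Suppose A is a knight.
Then no assignment of the remaining roles makes every statement match its speaker's type — contradiction.
So A is a knave.
Consider B. Suppose B is a knave.
Then A's statement comes out true, contradicting A being a knave.
So B is a knight.
With that fixed, D's statement is true, so D is a knight.
Consider C. Suppose C is a knave.
Then B's statement comes out false, contradicting B being a knight.
So C is a knight.

A: knave, B: knight, C: knight, D: knight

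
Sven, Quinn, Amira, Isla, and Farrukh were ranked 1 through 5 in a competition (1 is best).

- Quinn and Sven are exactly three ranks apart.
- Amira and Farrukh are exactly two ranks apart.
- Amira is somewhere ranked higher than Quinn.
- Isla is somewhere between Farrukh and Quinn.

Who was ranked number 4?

Isla

With clues 1–2, Amira and Farrukh are ruled out for rank 4.
With clues 1–3, Sven is ruled out for rank 4.
With clues 1–4, Quinn is ruled out for rank 4.
So rank 4 is Isla.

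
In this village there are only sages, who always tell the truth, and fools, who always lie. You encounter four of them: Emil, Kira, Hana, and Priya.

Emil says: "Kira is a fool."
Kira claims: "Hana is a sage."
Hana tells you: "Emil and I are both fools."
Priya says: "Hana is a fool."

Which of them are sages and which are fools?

Emil: sage, Kira: fool, Hana: fool, Priya: sage

Consider Emil. Suppose Emil is a fool.
Then whichever role Hana has, Hana's statement has the wrong truth value — contradiction.
So Emil is a sage.
With that fixed, Hana's statement is false, so Hana is a fool.
With that fixed, Priya's statement is true, so Priya is a sage.
With that fixed, Kira's statement is false, so Kira is a fool.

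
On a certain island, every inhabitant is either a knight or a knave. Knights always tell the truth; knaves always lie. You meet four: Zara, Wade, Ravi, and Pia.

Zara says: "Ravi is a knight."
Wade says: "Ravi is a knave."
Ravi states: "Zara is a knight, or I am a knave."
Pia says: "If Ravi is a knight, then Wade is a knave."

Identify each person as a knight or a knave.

Consider Zara. Suppose Zara is a knave.
Then whichever role Ravi has, Ravi's statement has the wrong truth value — contradiction.
So Zara is a knight.
With that fixed, Ravi's statement is true, so Ravi is a knight.
With that fixed, Wade's statement is false, so Wade is a knave.
With that fixed, Pia's statement is true, so Pia is a knight.

Zara: knight, Wade: knave, Ravi: knight, Pia: knight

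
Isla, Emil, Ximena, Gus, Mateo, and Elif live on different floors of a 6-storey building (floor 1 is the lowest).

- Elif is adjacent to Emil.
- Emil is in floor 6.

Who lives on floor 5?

With clues 1–2, Emil, Gus, Isla, Mateo, and Ximena are ruled out for floor 5.
So floor 5 is Elif.

Elif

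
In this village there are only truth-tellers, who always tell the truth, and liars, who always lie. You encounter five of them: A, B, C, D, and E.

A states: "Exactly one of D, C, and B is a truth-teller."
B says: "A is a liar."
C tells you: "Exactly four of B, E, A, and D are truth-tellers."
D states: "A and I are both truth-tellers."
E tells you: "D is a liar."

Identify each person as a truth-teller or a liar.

A: truth-teller, B: liar, C: liar, D: truth-teller, E: liar

Consider A. Suppose A is a liar.
Then no assignment of the remaining roles makes every statement match its speaker's type — contradiction.
So A is a truth-teller.
With that fixed, B's statement is false, so B is a liar.
With that fixed, C's statement is false, so C is a liar.
Consider D. Suppose D is a liar.
Then A's statement comes out false, contradicting A being a truth-teller.
So D is a truth-teller.
With that fixed, E's statement is false, so E is a liar.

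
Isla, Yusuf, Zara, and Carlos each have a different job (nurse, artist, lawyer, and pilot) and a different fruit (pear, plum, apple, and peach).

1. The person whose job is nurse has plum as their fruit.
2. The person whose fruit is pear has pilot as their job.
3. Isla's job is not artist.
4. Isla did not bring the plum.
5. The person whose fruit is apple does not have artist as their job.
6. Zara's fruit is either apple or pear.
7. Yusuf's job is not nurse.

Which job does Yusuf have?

With clues 1–6, lawyer and pilot are impossible for Yusuf's job.
With clues 1–7, nurse is impossible for Yusuf's job.
That leaves artist.

artist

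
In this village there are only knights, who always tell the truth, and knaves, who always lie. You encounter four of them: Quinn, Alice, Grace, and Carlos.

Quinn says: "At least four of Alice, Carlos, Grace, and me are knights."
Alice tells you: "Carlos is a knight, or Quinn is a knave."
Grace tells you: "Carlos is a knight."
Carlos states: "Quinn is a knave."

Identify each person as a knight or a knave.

Consider Quinn. Suppose Quinn is a knight.
Then no assignment of the remaining roles makes every statement match its speaker's type — contradiction.
So Quinn is a knave.
With that fixed, Alice's statement is true, so Alice is a knight.
With that fixed, Carlos's statement is true, so Carlos is a knight.
With that fixed, Grace's statement is true, so Grace is a knight.

Quinn: knave, Alice: knight, Grace: knight, Carlos: knight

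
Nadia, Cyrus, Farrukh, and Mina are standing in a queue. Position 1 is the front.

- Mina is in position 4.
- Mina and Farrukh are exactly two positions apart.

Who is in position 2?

Farrukh

With clue 1, Mina is ruled out for position 2.
With clues 1–2, Cyrus and Nadia are ruled out for position 2.
So position 2 is Farrukh.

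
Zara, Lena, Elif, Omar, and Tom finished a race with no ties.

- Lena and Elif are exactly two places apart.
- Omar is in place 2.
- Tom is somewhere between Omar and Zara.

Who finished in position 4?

With clues 1–2, Elif, Lena, and Omar are ruled out for place 4.
With clues 1–3, Zara is ruled out for place 4.
So place 4 is Tom.

Tom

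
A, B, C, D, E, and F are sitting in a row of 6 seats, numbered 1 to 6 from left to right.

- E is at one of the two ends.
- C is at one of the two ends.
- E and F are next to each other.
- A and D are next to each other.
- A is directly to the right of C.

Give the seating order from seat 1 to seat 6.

C, A, D, B, F, E

From clue 1: E is in {1,6}.
From clues 1–2: C is in {1,6}.
From clues 1–5: C → seat 1, A → seat 2, D → seat 3, B → seat 4, F → seat 5, E → seat 6.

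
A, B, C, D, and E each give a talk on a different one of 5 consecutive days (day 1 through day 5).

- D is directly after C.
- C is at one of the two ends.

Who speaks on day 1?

C

With clue 1, D is ruled out for day 1.
With clues 1–2, A, B, and E are ruled out for day 1.
So day 1 is C.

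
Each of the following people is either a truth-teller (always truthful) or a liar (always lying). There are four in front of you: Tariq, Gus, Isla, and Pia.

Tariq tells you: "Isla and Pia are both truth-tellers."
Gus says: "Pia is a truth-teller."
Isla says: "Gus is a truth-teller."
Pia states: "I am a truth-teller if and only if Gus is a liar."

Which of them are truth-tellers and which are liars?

Tariq: liar, Gus: liar, Isla: liar, Pia: liar

Consider Tariq. Suppose Tariq is a truth-teller.
Then no assignment of the remaining roles makes every statement match its speaker's type — contradiction.
So Tariq is a liar.
Consider Gus. Suppose Gus is a truth-teller.
Then whichever role Pia has, Pia's statement has the wrong truth value — contradiction.
So Gus is a liar.
With that fixed, Isla's statement is false, so Isla is a liar.
Consider Pia. Suppose Pia is a truth-teller.
Then Gus's statement comes out true, contradicting Gus being a liar.
So Pia is a liar.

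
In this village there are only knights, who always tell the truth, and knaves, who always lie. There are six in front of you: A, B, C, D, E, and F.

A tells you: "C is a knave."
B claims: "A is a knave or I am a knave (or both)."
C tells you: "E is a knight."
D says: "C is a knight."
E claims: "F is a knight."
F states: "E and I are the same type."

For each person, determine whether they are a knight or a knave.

A: knave, B: knight, C: knight, D: knight, E: knight, F: knight

Consider A. Suppose A is a knight.
Then whichever role B has, B's statement has the wrong truth value — contradiction.
So A is a knave.
With that fixed, B's statement is true, so B is a knight.
Consider C. Suppose C is a knave.
Then A's statement comes out true, contradicting A being a knave.
So C is a knight.
With that fixed, D's statement is true, so D is a knight.
Consider E. Suppose E is a knave.
Then C's statement comes out false, contradicting C being a knight.
So E is a knight.
Consider F. Suppose F is a knave.
Then E's statement comes out false, contradicting E being a knight.
So F is a knight.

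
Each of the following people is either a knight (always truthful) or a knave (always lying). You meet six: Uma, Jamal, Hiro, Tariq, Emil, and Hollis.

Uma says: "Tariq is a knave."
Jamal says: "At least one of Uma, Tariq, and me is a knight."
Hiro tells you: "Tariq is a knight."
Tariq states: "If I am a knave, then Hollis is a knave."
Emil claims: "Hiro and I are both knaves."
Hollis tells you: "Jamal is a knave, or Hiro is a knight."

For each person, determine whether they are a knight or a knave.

Uma: knave, Jamal: knight, Hiro: knight, Tariq: knight, Emil: knave, Hollis: knight

Consider Uma. Suppose Uma is a knight.
Then no assignment of the remaining roles makes every statement match its speaker's type — contradiction.
So Uma is a knave.
Consider Jamal. Suppose Jamal is a knave.
Then no assignment of the remaining roles makes every statement match its speaker's type — contradiction.
So Jamal is a knight.
Consider Hiro. Suppose Hiro is a knave.
Then whichever role Emil has, Emil's statement has the wrong truth value — contradiction.
So Hiro is a knight.
With that fixed, Emil's statement is false, so Emil is a knave.
With that fixed, Hollis's statement is true, so Hollis is a knight.
Consider Tariq. Suppose Tariq is a knave.
Then Uma's statement comes out true, contradicting Uma being a knave.
So Tariq is a knight.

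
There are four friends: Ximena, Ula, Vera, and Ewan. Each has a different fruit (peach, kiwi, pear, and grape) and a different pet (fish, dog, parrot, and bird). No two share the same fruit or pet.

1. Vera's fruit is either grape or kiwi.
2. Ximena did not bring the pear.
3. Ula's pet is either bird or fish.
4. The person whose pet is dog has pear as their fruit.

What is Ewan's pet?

dog

With clues 1–4, bird, fish, and parrot are impossible for Ewan's pet.
That leaves dog.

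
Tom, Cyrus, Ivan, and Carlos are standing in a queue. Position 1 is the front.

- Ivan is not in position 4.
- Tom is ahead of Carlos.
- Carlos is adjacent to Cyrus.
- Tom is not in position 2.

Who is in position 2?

With clues 1–3, Carlos and Cyrus are ruled out for position 2.
With clues 1–4, Tom is ruled out for position 2.
So position 2 is Ivan.

Ivan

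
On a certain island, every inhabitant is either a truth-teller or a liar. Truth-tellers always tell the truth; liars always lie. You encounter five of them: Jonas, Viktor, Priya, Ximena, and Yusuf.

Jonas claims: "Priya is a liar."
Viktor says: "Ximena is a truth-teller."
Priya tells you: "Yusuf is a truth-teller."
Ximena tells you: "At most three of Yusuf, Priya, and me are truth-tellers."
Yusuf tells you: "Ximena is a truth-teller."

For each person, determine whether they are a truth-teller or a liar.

Jonas: liar, Viktor: truth-teller, Priya: truth-teller, Ximena: truth-teller, Yusuf: truth-teller

Regardless of anyone's role, Ximena's statement is true, so Ximena is a truth-teller.
With that fixed, Yusuf's statement is true, so Yusuf is a truth-teller.
With that fixed, Viktor's statement is true, so Viktor is a truth-teller.
With that fixed, Priya's statement is true, so Priya is a truth-teller.
With that fixed, Jonas's statement is false, so Jonas is a liar.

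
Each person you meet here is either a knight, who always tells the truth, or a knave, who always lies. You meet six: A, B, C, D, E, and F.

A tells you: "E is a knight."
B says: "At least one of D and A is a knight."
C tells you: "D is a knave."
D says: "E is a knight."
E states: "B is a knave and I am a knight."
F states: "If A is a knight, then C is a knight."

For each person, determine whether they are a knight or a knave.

Consider A. Suppose A is a knight.
Then no assignment of the remaining roles makes every statement match its speaker's type — contradiction.
So A is a knave.
With that fixed, F's statement is true, so F is a knight.
Consider B. Suppose B is a knight.
Then no assignment of the remaining roles makes every statement match its speaker's type — contradiction.
So B is a knave.
Consider C. Suppose C is a knave.
Then no assignment of the remaining roles makes every statement match its speaker's type — contradiction.
So C is a knight.
Consider D. Suppose D is a knight.
Then B's statement comes out true, contradicting B being a knave.
So D is a knave.
Consider E. Suppose E is a knight.
Then A's statement comes out true, contradicting A being a knave.
So E is a knave.

A: knave, B: knave, C: knight, D: knave, E: knave, F: knight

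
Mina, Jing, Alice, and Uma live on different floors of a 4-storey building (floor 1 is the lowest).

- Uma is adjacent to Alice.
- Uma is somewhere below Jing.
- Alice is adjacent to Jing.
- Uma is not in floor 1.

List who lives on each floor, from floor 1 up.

Mina, Uma, Alice, Jing

From clues 1–2: Jing is in {3,4}.
From clues 1–3: Mina is in {1,4}.
From clues 1–4: Mina → floor 1, Uma → floor 2, Alice → floor 3, Jing → floor 4.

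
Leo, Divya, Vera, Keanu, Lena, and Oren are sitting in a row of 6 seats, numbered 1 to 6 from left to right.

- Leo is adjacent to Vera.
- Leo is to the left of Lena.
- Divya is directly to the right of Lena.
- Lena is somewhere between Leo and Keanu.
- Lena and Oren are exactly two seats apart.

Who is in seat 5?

Oren

With clues 1–3, Leo and Vera are ruled out for seat 5.
With clues 1–4, Lena is ruled out for seat 5.
With clues 1–5, Divya and Keanu are ruled out for seat 5.
So seat 5 is Oren.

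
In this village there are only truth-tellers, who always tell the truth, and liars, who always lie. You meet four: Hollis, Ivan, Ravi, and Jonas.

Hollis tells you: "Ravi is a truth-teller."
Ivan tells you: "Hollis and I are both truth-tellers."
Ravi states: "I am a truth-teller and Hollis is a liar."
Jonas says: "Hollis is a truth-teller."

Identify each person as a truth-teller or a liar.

Hollis: liar, Ivan: liar, Ravi: liar, Jonas: liar

Consider Hollis. Suppose Hollis is a truth-teller.
Then no assignment of the remaining roles makes every statement match its speaker's type — contradiction.
So Hollis is a liar.
With that fixed, Ivan's statement is false, so Ivan is a liar.
With that fixed, Jonas's statement is false, so Jonas is a liar.
Consider Ravi. Suppose Ravi is a truth-teller.
Then Hollis's statement comes out true, contradicting Hollis being a liar.
So Ravi is a liar.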